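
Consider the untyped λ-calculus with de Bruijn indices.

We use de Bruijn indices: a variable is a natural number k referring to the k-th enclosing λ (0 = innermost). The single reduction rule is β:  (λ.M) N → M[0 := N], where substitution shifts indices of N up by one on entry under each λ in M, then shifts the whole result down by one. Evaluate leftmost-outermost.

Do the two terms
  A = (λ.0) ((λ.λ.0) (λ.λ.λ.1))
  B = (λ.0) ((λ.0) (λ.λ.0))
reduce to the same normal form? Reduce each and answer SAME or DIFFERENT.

Answer: DIFFERENT — A ⇓ λ.0, B ⇓ λ.λ.0

Reduction:
Term A:
  start: (λ.0) ((λ.λ.0) (λ.λ.λ.1))
  [1] (λ.λ.0) (λ.λ.λ.1)
  [2] λ.0

Term B:
  start: (λ.0) ((λ.0) (λ.λ.0))
  [1] (λ.0) (λ.λ.0)
  [2] λ.λ.0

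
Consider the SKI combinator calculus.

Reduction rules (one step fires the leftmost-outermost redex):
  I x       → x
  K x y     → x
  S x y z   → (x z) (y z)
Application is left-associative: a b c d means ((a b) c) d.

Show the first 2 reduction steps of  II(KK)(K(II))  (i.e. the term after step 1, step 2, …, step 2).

  start: II(KK)(K(II))
  step 1: I(KK)(K(II))
  step 2: KK(K(II))

Answer: after 2 steps: KK(K(II))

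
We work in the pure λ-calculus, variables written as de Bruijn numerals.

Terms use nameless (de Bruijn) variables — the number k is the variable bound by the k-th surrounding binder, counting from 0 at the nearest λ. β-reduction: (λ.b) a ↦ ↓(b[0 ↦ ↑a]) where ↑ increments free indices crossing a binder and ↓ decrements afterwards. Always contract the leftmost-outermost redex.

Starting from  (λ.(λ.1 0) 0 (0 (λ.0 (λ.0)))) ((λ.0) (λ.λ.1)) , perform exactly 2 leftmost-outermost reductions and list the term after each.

  start: (λ.(λ.1 0) 0 (0 (λ.0 (λ.0)))) ((λ.0) (λ.λ.1))
  step 1: (λ.(λ.0) (λ.λ.1) 0) ((λ.0) (λ.λ.1)) ((λ.0) (λ.λ.1) (λ.0 (λ.0)))
  step 2: (λ.0) (λ.λ.1) ((λ.0) (λ.λ.1)) ((λ.0) (λ.λ.1) (λ.0 (λ.0)))

Answer: after 2 steps: (λ.0) (λ.λ.1) ((λ.0) (λ.λ.1)) ((λ.0) (λ.λ.1) (λ.0 (λ.0)))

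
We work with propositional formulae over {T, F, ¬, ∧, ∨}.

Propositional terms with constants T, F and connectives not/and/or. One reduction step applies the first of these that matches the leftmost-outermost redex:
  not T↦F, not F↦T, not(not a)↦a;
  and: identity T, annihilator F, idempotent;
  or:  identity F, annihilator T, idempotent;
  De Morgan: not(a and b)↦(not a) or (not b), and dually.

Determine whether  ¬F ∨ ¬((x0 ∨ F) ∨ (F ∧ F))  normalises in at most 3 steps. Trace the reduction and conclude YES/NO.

  start: ¬F ∨ ¬((x0 ∨ F) ∨ (F ∧ F))
  [1] T ∨ ¬((x0 ∨ F) ∨ (F ∧ F))
  [2] T

Answer: YES — reaches normal form T in 2 ≤ 3 steps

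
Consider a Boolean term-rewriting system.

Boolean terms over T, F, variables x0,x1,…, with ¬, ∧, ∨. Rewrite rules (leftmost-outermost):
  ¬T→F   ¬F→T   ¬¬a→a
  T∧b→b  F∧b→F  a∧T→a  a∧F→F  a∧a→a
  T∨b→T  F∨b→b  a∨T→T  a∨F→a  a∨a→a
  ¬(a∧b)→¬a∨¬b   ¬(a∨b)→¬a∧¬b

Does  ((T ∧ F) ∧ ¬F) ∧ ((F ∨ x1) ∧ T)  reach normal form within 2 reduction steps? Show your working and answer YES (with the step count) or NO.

Answer: NO — after 2 steps the term is F ∧ ((F ∨ x1) ∧ T), not yet normal

Derivation:
  start: ((T ∧ F) ∧ ¬F) ∧ ((F ∨ x1) ∧ T)
  →1  (F ∧ ¬F) ∧ ((F ∨ x1) ∧ T)
  →2  F ∧ ((F ∨ x1) ∧ T)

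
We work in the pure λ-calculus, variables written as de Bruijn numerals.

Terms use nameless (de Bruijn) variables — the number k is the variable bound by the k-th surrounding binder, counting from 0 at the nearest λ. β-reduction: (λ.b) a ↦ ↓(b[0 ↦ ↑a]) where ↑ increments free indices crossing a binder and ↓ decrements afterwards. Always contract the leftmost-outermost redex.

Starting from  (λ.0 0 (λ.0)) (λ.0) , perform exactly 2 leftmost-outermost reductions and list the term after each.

  start: (λ.0 0 (λ.0)) (λ.0)
  step 1: (λ.0) (λ.0) (λ.0)
  step 2: (λ.0) (λ.0)

Answer: after 2 steps: (λ.0) (λ.0)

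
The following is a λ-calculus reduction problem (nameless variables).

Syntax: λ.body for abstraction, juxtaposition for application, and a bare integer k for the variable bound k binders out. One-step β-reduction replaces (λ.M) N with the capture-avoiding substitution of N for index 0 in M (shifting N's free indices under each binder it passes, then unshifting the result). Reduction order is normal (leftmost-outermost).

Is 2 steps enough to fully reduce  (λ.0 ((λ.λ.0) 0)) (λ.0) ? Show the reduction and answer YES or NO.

Answer: NO — after 2 steps the term is (λ.λ.0) (λ.0), not yet normal

Derivation:
  start: (λ.0 ((λ.λ.0) 0)) (λ.0)
  step 1: (λ.0) ((λ.λ.0) (λ.0))
  step 2: (λ.λ.0) (λ.0)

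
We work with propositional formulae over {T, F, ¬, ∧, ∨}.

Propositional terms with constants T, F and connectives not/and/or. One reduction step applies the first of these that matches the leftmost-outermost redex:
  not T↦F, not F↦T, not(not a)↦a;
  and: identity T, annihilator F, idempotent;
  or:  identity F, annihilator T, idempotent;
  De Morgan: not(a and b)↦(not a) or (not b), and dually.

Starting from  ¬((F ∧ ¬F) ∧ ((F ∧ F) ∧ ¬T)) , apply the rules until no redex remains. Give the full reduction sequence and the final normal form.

  start: ¬((F ∧ ¬F) ∧ ((F ∧ F) ∧ ¬T))
  [1] ¬(F ∧ ¬F) ∨ ¬((F ∧ F) ∧ ¬T)
  [2] (¬F ∨ ¬¬F) ∨ ¬((F ∧ F) ∧ ¬T)
  [3] (T ∨ ¬¬F) ∨ ¬((F ∧ F) ∧ ¬T)
  [4] T ∨ ¬((F ∧ F) ∧ ¬T)
  [5] T

Answer: normal form = T  (in 5 steps)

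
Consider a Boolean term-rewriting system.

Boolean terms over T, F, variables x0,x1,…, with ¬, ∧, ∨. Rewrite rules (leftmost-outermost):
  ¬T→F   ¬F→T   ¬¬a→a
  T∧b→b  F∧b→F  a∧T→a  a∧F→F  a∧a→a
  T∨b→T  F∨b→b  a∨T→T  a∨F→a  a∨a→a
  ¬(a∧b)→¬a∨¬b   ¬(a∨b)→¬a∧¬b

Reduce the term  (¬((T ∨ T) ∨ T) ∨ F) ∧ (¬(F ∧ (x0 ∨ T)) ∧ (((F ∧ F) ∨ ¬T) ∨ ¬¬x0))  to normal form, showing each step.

  start: (¬((T ∨ T) ∨ T) ∨ F) ∧ (¬(F ∧ (x0 ∨ T)) ∧ (((F ∧ F) ∨ ¬T) ∨ ¬¬x0))
  [1] ¬((T ∨ T) ∨ T) ∧ (¬(F ∧ (x0 ∨ T)) ∧ (((F ∧ F) ∨ ¬T) ∨ ¬¬x0))
  [2] (¬(T ∨ T) ∧ ¬T) ∧ (¬(F ∧ (x0 ∨ T)) ∧ (((F ∧ F) ∨ ¬T) ∨ ¬¬x0))
  [3] ((¬T ∧ ¬T) ∧ ¬T) ∧ (¬(F ∧ (x0 ∨ T)) ∧ (((F ∧ F) ∨ ¬T) ∨ ¬¬x0))
  [4] (¬T ∧ ¬T) ∧ (¬(F ∧ (x0 ∨ T)) ∧ (((F ∧ F) ∨ ¬T) ∨ ¬¬x0))
  [5] ¬T ∧ (¬(F ∧ (x0 ∨ T)) ∧ (((F ∧ F) ∨ ¬T) ∨ ¬¬x0))
  [6] F ∧ (¬(F ∧ (x0 ∨ T)) ∧ (((F ∧ F) ∨ ¬T) ∨ ¬¬x0))
  [7] F

Answer: normal form = F  (in 7 steps)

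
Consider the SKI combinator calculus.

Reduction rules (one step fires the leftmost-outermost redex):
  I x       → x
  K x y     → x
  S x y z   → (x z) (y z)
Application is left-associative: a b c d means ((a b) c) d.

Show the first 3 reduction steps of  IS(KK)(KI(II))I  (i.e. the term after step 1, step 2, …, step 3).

Answer: after 3 steps: K(KI(II)I)

Working:
  start: IS(KK)(KI(II))I
  [1] S(KK)(KI(II))I
  [2] KKI(KI(II)I)
  [3] K(KI(II)I)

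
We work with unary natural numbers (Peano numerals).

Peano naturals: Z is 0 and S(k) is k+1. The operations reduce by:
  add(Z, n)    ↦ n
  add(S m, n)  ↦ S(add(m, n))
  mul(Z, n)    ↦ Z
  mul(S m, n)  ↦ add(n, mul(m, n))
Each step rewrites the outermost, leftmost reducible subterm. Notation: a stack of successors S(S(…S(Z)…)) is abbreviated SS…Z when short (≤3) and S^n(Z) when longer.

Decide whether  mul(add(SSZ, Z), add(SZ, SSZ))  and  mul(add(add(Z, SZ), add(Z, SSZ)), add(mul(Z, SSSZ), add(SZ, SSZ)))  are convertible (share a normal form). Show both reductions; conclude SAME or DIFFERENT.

Answer: DIFFERENT — A ⇓ S^6(Z), B ⇓ S^9(Z)

Derivation:
Term A:
  start: mul(add(SSZ, Z), add(SZ, SSZ))
  step 1: mul(S(add(SZ, Z)), add(SZ, SSZ))
  step 2: add(add(SZ, SSZ), mul(add(SZ, Z), add(SZ, SSZ)))
  step 3: add(S(add(Z, SSZ)), mul(add(SZ, Z), add(SZ, SSZ)))
  step 4: S(add(add(Z, SSZ), mul(add(SZ, Z), add(SZ, SSZ))))
  step 5: S(add(SSZ, mul(add(SZ, Z), add(SZ, SSZ))))
  step 6: S(S(add(SZ, mul(add(SZ, Z), add(SZ, SSZ)))))
  step 7: S(S(S(add(Z, mul(add(SZ, Z), add(SZ, SSZ))))))
  step 8: S(S(S(mul(add(SZ, Z), add(SZ, SSZ)))))
  step 9: S(S(S(mul(S(add(Z, Z)), add(SZ, SSZ)))))
  step 10: S(S(S(add(add(SZ, SSZ), mul(add(Z, Z), add(SZ, SSZ))))))
  step 11: S(S(S(add(S(add(Z, SSZ)), mul(add(Z, Z), add(SZ, SSZ))))))
  step 12: S(S(S(S(add(add(Z, SSZ), mul(add(Z, Z), add(SZ, SSZ)))))))
  step 13: S(S(S(S(add(SSZ, mul(add(Z, Z), add(SZ, SSZ)))))))
  step 14: S(S(S(S(S(add(SZ, mul(add(Z, Z), add(SZ, SSZ))))))))
  step 15: S(S(S(S(S(S(add(Z, mul(add(Z, Z), add(SZ, SSZ)))))))))
  step 16: S(S(S(S(S(S(mul(add(Z, Z), add(SZ, SSZ))))))))
  step 17: S(S(S(S(S(S(mul(Z, add(SZ, SSZ))))))))
  step 18: S^6(Z)

Term B:
  start: mul(add(add(Z, SZ), add(Z, SSZ)), add(mul(Z, SSSZ), add(SZ, SSZ)))
  step 1: mul(add(SZ, add(Z, SSZ)), add(mul(Z, SSSZ), add(SZ, SSZ)))
  step 2: mul(S(add(Z, add(Z, SSZ))), add(mul(Z, SSSZ), add(SZ, SSZ)))
  step 3: add(add(mul(Z, SSSZ), add(SZ, SSZ)), mul(add(Z, add(Z, SSZ)), add(mul(Z, SSSZ), add(SZ, SSZ))))
  step 4: add(add(Z, add(SZ, SSZ)), mul(add(Z, add(Z, SSZ)), add(mul(Z, SSSZ), add(SZ, SSZ))))
  step 5: add(add(SZ, SSZ), mul(add(Z, add(Z, SSZ)), add(mul(Z, SSSZ), add(SZ, SSZ))))
  step 6: add(S(add(Z, SSZ)), mul(add(Z, add(Z, SSZ)), add(mul(Z, SSSZ), add(SZ, SSZ))))
  step 7: S(add(add(Z, SSZ), mul(add(Z, add(Z, SSZ)), add(mul(Z, SSSZ), add(SZ, SSZ)))))
  step 8: S(add(SSZ, mul(add(Z, add(Z, SSZ)), add(mul(Z, SSSZ), add(SZ, SSZ)))))
  step 9: S(S(add(SZ, mul(add(Z, add(Z, SSZ)), add(mul(Z, SSSZ), add(SZ, SSZ))))))
  step 10: S(S(S(add(Z, mul(add(Z, add(Z, SSZ)), add(mul(Z, SSSZ), add(SZ, SSZ)))))))
  step 11: S(S(S(mul(add(Z, add(Z, SSZ)), add(mul(Z, SSSZ), add(SZ, SSZ))))))
  step 12: S(S(S(mul(add(Z, SSZ), add(mul(Z, SSSZ), add(SZ, SSZ))))))
  step 13: S(S(S(mul(SSZ, add(mul(Z, SSSZ), add(SZ, SSZ))))))
  step 14: S(S(S(add(add(mul(Z, SSSZ), add(SZ, SSZ)), mul(SZ, add(mul(Z, SSSZ), add(SZ, SSZ)))))))
  step 15: S(S(S(add(add(Z, add(SZ, SSZ)), mul(SZ, add(mul(Z, SSSZ), add(SZ, SSZ)))))))
  step 16: S(S(S(add(add(SZ, SSZ), mul(SZ, add(mul(Z, SSSZ), add(SZ, SSZ)))))))
  step 17: S(S(S(add(S(add(Z, SSZ)), mul(SZ, add(mul(Z, SSSZ), add(SZ, SSZ)))))))
  step 18: S(S(S(S(add(add(Z, SSZ), mul(SZ, add(mul(Z, SSSZ), add(SZ, SSZ))))))))
  step 19: S(S(S(S(add(SSZ, mul(SZ, add(mul(Z, SSSZ), add(SZ, SSZ))))))))
  step 20: S(S(S(S(S(add(SZ, mul(SZ, add(mul(Z, SSSZ), add(SZ, SSZ)))))))))
  step 21: S(S(S(S(S(S(add(Z, mul(SZ, add(mul(Z, SSSZ), add(SZ, SSZ))))))))))
  step 22: S(S(S(S(S(S(mul(SZ, add(mul(Z, SSSZ), add(SZ, SSZ)))))))))
  step 23: S(S(S(S(S(S(add(add(mul(Z, SSSZ), add(SZ, SSZ)), mul(Z, add(mul(Z, SSSZ), add(SZ, SSZ))))))))))
  step 24: S(S(S(S(S(S(add(add(Z, add(SZ, SSZ)), mul(Z, add(mul(Z, SSSZ), add(SZ, SSZ))))))))))
  step 25: S(S(S(S(S(S(add(add(SZ, SSZ), mul(Z, add(mul(Z, SSSZ), add(SZ, SSZ))))))))))
  step 26: S(S(S(S(S(S(add(S(add(Z, SSZ)), mul(Z, add(mul(Z, SSSZ), add(SZ, SSZ))))))))))
  step 27: S(S(S(S(S(S(S(add(add(Z, SSZ), mul(Z, add(mul(Z, SSSZ), add(SZ, SSZ)))))))))))
  step 28: S(S(S(S(S(S(S(add(SSZ, mul(Z, add(mul(Z, SSSZ), add(SZ, SSZ)))))))))))
  step 29: S(S(S(S(S(S(S(S(add(SZ, mul(Z, add(mul(Z, SSSZ), add(SZ, SSZ))))))))))))
  step 30: S(S(S(S(S(S(S(S(S(add(Z, mul(Z, add(mul(Z, SSSZ), add(SZ, SSZ)))))))))))))
  step 31: S(S(S(S(S(S(S(S(S(mul(Z, add(mul(Z, SSSZ), add(SZ, SSZ))))))))))))
  step 32: S^9(Z)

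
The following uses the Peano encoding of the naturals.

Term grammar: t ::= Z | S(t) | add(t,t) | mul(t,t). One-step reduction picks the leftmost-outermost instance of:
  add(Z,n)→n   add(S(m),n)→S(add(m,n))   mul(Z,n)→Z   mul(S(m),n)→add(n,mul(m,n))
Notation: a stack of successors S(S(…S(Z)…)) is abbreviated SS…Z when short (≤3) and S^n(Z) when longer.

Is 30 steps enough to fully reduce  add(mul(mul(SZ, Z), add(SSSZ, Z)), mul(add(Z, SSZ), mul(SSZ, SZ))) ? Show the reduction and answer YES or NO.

  start: add(mul(mul(SZ, Z), add(SSSZ, Z)), mul(add(Z, SSZ), mul(SSZ, SZ)))
  →1  add(mul(add(Z, mul(Z, Z)), add(SSSZ, Z)), mul(add(Z, SSZ), mul(SSZ, SZ)))
  →2  add(mul(mul(Z, Z), add(SSSZ, Z)), mul(add(Z, SSZ), mul(SSZ, SZ)))
  →3  add(mul(Z, add(SSSZ, Z)), mul(add(Z, SSZ), mul(SSZ, SZ)))
  →4  add(Z, mul(add(Z, SSZ), mul(SSZ, SZ)))
  →5  mul(add(Z, SSZ), mul(SSZ, SZ))
  →6  mul(SSZ, mul(SSZ, SZ))
  →7  add(mul(SSZ, SZ), mul(SZ, mul(SSZ, SZ)))
  →8  add(add(SZ, mul(SZ, SZ)), mul(SZ, mul(SSZ, SZ)))
  →9  add(S(add(Z, mul(SZ, SZ))), mul(SZ, mul(SSZ, SZ)))
  →10  S(add(add(Z, mul(SZ, SZ)), mul(SZ, mul(SSZ, SZ))))
  →11  S(add(mul(SZ, SZ), mul(SZ, mul(SSZ, SZ))))
  →12  S(add(add(SZ, mul(Z, SZ)), mul(SZ, mul(SSZ, SZ))))
  →13  S(add(S(add(Z, mul(Z, SZ))), mul(SZ, mul(SSZ, SZ))))
  →14  S(S(add(add(Z, mul(Z, SZ)), mul(SZ, mul(SSZ, SZ)))))
  →15  S(S(add(mul(Z, SZ), mul(SZ, mul(SSZ, SZ)))))
  →16  S(S(add(Z, mul(SZ, mul(SSZ, SZ)))))
  →17  S(S(mul(SZ, mul(SSZ, SZ))))
  →18  S(S(add(mul(SSZ, SZ), mul(Z, mul(SSZ, SZ)))))
  →19  S(S(add(add(SZ, mul(SZ, SZ)), mul(Z, mul(SSZ, SZ)))))
  →20  S(S(add(S(add(Z, mul(SZ, SZ))), mul(Z, mul(SSZ, SZ)))))
  →21  S(S(S(add(add(Z, mul(SZ, SZ)), mul(Z, mul(SSZ, SZ))))))
  →22  S(S(S(add(mul(SZ, SZ), mul(Z, mul(SSZ, SZ))))))
  →23  S(S(S(add(add(SZ, mul(Z, SZ)), mul(Z, mul(SSZ, SZ))))))
  →24  S(S(S(add(S(add(Z, mul(Z, SZ))), mul(Z, mul(SSZ, SZ))))))
  →25  S(S(S(S(add(add(Z, mul(Z, SZ)), mul(Z, mul(SSZ, SZ)))))))
  →26  S(S(S(S(add(mul(Z, SZ), mul(Z, mul(SSZ, SZ)))))))
  →27  S(S(S(S(add(Z, mul(Z, mul(SSZ, SZ)))))))
  →28  S(S(S(S(mul(Z, mul(SSZ, SZ))))))
  →29  S^4(Z)

Answer: YES — reaches normal form S^4(Z) in 29 ≤ 30 steps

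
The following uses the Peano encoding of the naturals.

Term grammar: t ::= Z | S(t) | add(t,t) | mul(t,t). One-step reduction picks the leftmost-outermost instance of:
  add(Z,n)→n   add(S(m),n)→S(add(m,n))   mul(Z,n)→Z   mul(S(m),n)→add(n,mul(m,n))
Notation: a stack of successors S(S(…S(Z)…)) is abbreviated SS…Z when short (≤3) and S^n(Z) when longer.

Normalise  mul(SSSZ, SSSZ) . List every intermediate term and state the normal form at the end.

Answer: normal form = S^9(Z)  (in 16 steps)

Reduction:
  start: mul(SSSZ, SSSZ)
  [1] add(SSSZ, mul(SSZ, SSSZ))
  [2] S(add(SSZ, mul(SSZ, SSSZ)))
  [3] S(S(add(SZ, mul(SSZ, SSSZ))))
  [4] S(S(S(add(Z, mul(SSZ, SSSZ)))))
  [5] S(S(S(mul(SSZ, SSSZ))))
  [6] S(S(S(add(SSSZ, mul(SZ, SSSZ)))))
  [7] S(S(S(S(add(SSZ, mul(SZ, SSSZ))))))
  [8] S(S(S(S(S(add(SZ, mul(SZ, SSSZ)))))))
  [9] S(S(S(S(S(S(add(Z, mul(SZ, SSSZ))))))))
  [10] S(S(S(S(S(S(mul(SZ, SSSZ)))))))
  [11] S(S(S(S(S(S(add(SSSZ, mul(Z, SSSZ))))))))
  [12] S(S(S(S(S(S(S(add(SSZ, mul(Z, SSSZ)))))))))
  [13] S(S(S(S(S(S(S(S(add(SZ, mul(Z, SSSZ))))))))))
  [14] S(S(S(S(S(S(S(S(S(add(Z, mul(Z, SSSZ)))))))))))
  [15] S(S(S(S(S(S(S(S(S(mul(Z, SSSZ))))))))))
  [16] S^9(Z)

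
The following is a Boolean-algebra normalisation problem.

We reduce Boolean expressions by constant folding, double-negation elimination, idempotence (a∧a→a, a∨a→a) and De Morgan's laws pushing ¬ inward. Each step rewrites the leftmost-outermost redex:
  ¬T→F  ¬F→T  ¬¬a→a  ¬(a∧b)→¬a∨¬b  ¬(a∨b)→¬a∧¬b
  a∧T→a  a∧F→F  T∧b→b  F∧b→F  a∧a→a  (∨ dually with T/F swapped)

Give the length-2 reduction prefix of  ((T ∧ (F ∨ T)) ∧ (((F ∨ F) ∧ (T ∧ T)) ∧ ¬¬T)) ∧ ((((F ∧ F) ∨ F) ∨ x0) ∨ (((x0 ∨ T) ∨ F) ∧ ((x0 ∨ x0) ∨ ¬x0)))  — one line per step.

  start: ((T ∧ (F ∨ T)) ∧ (((F ∨ F) ∧ (T ∧ T)) ∧ ¬¬T)) ∧ ((((F ∧ F) ∨ F) ∨ x0) ∨ (((x0 ∨ T) ∨ F) ∧ ((x0 ∨ x0) ∨ ¬x0)))
  [1] ((F ∨ T) ∧ (((F ∨ F) ∧ (T ∧ T)) ∧ ¬¬T)) ∧ ((((F ∧ F) ∨ F) ∨ x0) ∨ (((x0 ∨ T) ∨ F) ∧ ((x0 ∨ x0) ∨ ¬x0)))
  [2] (T ∧ (((F ∨ F) ∧ (T ∧ T)) ∧ ¬¬T)) ∧ ((((F ∧ F) ∨ F) ∨ x0) ∨ (((x0 ∨ T) ∨ F) ∧ ((x0 ∨ x0) ∨ ¬x0)))

Answer: after 2 steps: (T ∧ (((F ∨ F) ∧ (T ∧ T)) ∧ ¬¬T)) ∧ ((((F ∧ F) ∨ F) ∨ x0) ∨ (((x0 ∨ T) ∨ F) ∧ ((x0 ∨ x0) ∨ ¬x0)))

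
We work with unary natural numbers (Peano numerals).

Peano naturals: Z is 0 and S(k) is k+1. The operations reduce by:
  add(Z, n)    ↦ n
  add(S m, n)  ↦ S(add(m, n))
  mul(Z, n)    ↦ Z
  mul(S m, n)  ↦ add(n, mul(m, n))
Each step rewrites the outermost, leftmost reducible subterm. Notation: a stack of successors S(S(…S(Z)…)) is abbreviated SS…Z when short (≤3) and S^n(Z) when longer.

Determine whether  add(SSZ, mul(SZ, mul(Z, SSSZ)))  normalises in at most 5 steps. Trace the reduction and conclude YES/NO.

  start: add(SSZ, mul(SZ, mul(Z, SSSZ)))
  →1  S(add(SZ, mul(SZ, mul(Z, SSSZ))))
  →2  S(S(add(Z, mul(SZ, mul(Z, SSSZ)))))
  →3  S(S(mul(SZ, mul(Z, SSSZ))))
  →4  S(S(add(mul(Z, SSSZ), mul(Z, mul(Z, SSSZ)))))
  →5  S(S(add(Z, mul(Z, mul(Z, SSSZ)))))

Answer: NO — after 5 steps the term is S(S(add(Z, mul(Z, mul(Z, SSSZ))))), not yet normal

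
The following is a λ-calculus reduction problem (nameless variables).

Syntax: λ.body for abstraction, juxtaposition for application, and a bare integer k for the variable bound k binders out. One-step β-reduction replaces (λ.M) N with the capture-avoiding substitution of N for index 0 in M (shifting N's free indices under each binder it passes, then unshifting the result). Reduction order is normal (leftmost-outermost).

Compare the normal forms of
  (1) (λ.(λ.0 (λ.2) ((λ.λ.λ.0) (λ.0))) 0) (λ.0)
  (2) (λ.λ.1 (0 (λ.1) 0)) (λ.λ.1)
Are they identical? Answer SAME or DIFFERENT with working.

Term A:
  start: (λ.(λ.0 (λ.2) ((λ.λ.λ.0) (λ.0))) 0) (λ.0)
  step 1: (λ.0 (λ.λ.0) ((λ.λ.λ.0) (λ.0))) (λ.0)
  step 2: (λ.0) (λ.λ.0) ((λ.λ.λ.0) (λ.0))
  step 3: (λ.λ.0) ((λ.λ.λ.0) (λ.0))
  step 4: λ.0

Term B:
  start: (λ.λ.1 (0 (λ.1) 0)) (λ.λ.1)
  step 1: λ.(λ.λ.1) (0 (λ.1) 0)
  step 2: λ.λ.1 (λ.2) 1

Answer: DIFFERENT — A ⇓ λ.0, B ⇓ λ.λ.1 (λ.2) 1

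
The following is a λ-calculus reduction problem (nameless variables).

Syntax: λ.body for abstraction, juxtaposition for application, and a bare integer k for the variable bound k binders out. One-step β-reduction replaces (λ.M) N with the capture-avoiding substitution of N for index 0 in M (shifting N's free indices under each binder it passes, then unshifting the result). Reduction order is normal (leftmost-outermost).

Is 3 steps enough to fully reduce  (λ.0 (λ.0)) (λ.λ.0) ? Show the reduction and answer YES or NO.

  start: (λ.0 (λ.0)) (λ.λ.0)
  [1] (λ.λ.0) (λ.0)
  [2] λ.0

Answer: YES — reaches normal form λ.0 in 2 ≤ 3 steps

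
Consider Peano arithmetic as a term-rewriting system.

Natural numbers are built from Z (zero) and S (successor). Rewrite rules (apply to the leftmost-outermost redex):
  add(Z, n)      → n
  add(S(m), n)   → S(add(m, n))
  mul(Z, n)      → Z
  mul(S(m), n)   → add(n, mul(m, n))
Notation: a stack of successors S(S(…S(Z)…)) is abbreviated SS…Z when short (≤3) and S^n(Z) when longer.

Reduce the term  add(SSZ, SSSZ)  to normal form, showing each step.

Answer: normal form = S^5(Z)  (in 3 steps)

Working:
  start: add(SSZ, SSSZ)
  step 1: S(add(SZ, SSSZ))
  step 2: S(S(add(Z, SSSZ)))
  step 3: S^5(Z)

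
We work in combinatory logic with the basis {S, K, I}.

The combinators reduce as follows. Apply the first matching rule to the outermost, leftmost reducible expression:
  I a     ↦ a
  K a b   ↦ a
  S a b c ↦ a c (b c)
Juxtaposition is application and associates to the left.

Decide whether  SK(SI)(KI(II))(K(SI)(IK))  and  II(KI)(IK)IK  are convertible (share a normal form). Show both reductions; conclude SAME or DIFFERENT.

Term A:
  start: SK(SI)(KI(II))(K(SI)(IK))
  →1  K(KI(II))(SI(KI(II)))(K(SI)(IK))
  →2  KI(II)(K(SI)(IK))
  →3  I(K(SI)(IK))
  →4  K(SI)(IK)
  →5  SI

Term B:
  start: II(KI)(IK)IK
  →1  I(KI)(IK)IK
  →2  KI(IK)IK
  →3  IIK
  →4  IK
  →5  K

Answer: DIFFERENT — A ⇓ SI, B ⇓ K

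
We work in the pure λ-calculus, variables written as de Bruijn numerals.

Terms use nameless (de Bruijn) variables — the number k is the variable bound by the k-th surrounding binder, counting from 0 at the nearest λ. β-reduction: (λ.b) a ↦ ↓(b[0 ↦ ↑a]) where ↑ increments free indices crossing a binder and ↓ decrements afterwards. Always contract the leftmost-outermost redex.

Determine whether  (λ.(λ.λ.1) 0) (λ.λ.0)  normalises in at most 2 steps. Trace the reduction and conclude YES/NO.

  start: (λ.(λ.λ.1) 0) (λ.λ.0)
  →1  (λ.λ.1) (λ.λ.0)
  →2  λ.λ.λ.0

Answer: YES — reaches normal form λ.λ.λ.0 in 2 ≤ 2 steps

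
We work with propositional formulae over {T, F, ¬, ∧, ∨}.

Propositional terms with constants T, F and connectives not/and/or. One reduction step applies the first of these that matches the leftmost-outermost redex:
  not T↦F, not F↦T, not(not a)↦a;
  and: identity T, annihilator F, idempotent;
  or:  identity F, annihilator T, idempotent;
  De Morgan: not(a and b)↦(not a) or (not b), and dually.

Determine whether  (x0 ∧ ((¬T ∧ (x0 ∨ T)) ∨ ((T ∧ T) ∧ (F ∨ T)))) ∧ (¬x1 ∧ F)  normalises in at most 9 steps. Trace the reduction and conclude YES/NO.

Answer: YES — reaches normal form F in 9 ≤ 9 steps

Reduction:
  start: (x0 ∧ ((¬T ∧ (x0 ∨ T)) ∨ ((T ∧ T) ∧ (F ∨ T)))) ∧ (¬x1 ∧ F)
  step 1: (x0 ∧ ((F ∧ (x0 ∨ T)) ∨ ((T ∧ T) ∧ (F ∨ T)))) ∧ (¬x1 ∧ F)
  step 2: (x0 ∧ (F ∨ ((T ∧ T) ∧ (F ∨ T)))) ∧ (¬x1 ∧ F)
  step 3: (x0 ∧ ((T ∧ T) ∧ (F ∨ T))) ∧ (¬x1 ∧ F)
  step 4: (x0 ∧ (T ∧ (F ∨ T))) ∧ (¬x1 ∧ F)
  step 5: (x0 ∧ (F ∨ T)) ∧ (¬x1 ∧ F)
  step 6: (x0 ∧ T) ∧ (¬x1 ∧ F)
  step 7: x0 ∧ (¬x1 ∧ F)
  step 8: x0 ∧ F
  step 9: F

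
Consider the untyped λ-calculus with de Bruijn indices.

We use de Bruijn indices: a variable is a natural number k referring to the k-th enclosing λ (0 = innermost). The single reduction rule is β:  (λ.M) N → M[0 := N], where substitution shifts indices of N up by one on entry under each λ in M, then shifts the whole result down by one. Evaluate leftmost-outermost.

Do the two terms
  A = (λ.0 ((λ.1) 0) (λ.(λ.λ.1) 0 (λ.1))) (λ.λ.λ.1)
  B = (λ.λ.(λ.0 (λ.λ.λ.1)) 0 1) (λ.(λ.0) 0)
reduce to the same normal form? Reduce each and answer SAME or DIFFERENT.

Answer: DIFFERENT — A ⇓ λ.λ.0, B ⇓ λ.0 (λ.λ.λ.1) (λ.0)

Derivation:
Term A:
  start: (λ.0 ((λ.1) 0) (λ.(λ.λ.1) 0 (λ.1))) (λ.λ.λ.1)
  [1] (λ.λ.λ.1) ((λ.λ.λ.λ.1) (λ.λ.λ.1)) (λ.(λ.λ.1) 0 (λ.1))
  [2] (λ.λ.1) (λ.(λ.λ.1) 0 (λ.1))
  [3] λ.λ.(λ.λ.1) 0 (λ.1)
  [4] λ.λ.(λ.1) (λ.1)
  [5] λ.λ.0

Term B:
  start: (λ.λ.(λ.0 (λ.λ.λ.1)) 0 1) (λ.(λ.0) 0)
  [1] λ.(λ.0 (λ.λ.λ.1)) 0 (λ.(λ.0) 0)
  [2] λ.0 (λ.λ.λ.1) (λ.(λ.0) 0)
  [3] λ.0 (λ.λ.λ.1) (λ.0)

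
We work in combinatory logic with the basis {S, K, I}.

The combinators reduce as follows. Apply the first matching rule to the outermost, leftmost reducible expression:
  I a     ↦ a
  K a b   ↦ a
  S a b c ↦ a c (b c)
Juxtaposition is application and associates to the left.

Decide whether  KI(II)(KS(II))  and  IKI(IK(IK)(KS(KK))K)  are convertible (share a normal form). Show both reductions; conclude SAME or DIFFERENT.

Answer: DIFFERENT — A ⇓ S, B ⇓ I

Working:
Term A:
  start: KI(II)(KS(II))
  →1  I(KS(II))
  →2  KS(II)
  →3  S

Term B:
  start: IKI(IK(IK)(KS(KK))K)
  →1  KI(IK(IK)(KS(KK))K)
  →2  I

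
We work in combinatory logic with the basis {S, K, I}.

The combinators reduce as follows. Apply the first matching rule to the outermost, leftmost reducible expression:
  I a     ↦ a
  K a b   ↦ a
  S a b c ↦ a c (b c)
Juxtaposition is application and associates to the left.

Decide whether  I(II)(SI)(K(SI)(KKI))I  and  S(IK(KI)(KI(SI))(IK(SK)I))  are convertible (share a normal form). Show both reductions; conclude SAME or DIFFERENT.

Term A:
  start: I(II)(SI)(K(SI)(KKI))I
  [1] II(SI)(K(SI)(KKI))I
  [2] I(SI)(K(SI)(KKI))I
  [3] SI(K(SI)(KKI))I
  [4] II(K(SI)(KKI)I)
  [5] I(K(SI)(KKI)I)
  [6] K(SI)(KKI)I
  [7] SII

Term B:
  start: S(IK(KI)(KI(SI))(IK(SK)I))
  [1] S(K(KI)(KI(SI))(IK(SK)I))
  [2] S(KI(IK(SK)I))
  [3] SI

Answer: DIFFERENT — A ⇓ SII, B ⇓ SI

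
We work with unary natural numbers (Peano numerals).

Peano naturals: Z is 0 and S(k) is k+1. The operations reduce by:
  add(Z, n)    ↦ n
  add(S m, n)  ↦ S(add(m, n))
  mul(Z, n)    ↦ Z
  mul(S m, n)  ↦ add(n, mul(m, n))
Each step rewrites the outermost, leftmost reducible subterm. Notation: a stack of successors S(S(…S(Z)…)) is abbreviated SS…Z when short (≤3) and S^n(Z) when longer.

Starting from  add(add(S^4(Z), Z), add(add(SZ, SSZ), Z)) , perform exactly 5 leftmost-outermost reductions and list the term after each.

  start: add(add(S^4(Z), Z), add(add(SZ, SSZ), Z))
  [1] add(S(add(SSSZ, Z)), add(add(SZ, SSZ), Z))
  [2] S(add(add(SSSZ, Z), add(add(SZ, SSZ), Z)))
  [3] S(add(S(add(SSZ, Z)), add(add(SZ, SSZ), Z)))
  [4] S(S(add(add(SSZ, Z), add(add(SZ, SSZ), Z))))
  [5] S(S(add(S(add(SZ, Z)), add(add(SZ, SSZ), Z))))

Answer: after 5 steps: S(S(add(S(add(SZ, Z)), add(add(SZ, SSZ), Z))))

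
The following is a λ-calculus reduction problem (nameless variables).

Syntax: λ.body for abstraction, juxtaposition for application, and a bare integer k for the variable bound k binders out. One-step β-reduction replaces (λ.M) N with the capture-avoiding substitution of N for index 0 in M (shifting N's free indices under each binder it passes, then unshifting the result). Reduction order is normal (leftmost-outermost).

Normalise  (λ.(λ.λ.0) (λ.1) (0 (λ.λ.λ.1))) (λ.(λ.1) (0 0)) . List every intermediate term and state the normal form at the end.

Answer: normal form = λ.λ.λ.1  (in 5 steps)

Reduction:
  start: (λ.(λ.λ.0) (λ.1) (0 (λ.λ.λ.1))) (λ.(λ.1) (0 0))
  step 1: (λ.λ.0) (λ.λ.(λ.1) (0 0)) ((λ.(λ.1) (0 0)) (λ.λ.λ.1))
  step 2: (λ.0) ((λ.(λ.1) (0 0)) (λ.λ.λ.1))
  step 3: (λ.(λ.1) (0 0)) (λ.λ.λ.1)
  step 4: (λ.λ.λ.λ.1) ((λ.λ.λ.1) (λ.λ.λ.1))
  step 5: λ.λ.λ.1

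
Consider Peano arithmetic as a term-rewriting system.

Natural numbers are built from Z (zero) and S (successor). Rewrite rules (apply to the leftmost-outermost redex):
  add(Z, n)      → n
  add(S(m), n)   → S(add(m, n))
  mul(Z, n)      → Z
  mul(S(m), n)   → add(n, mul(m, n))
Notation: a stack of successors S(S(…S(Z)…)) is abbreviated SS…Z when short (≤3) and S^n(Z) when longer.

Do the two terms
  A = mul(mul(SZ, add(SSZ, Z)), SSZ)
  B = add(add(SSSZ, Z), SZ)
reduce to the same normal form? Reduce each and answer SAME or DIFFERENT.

Term A:
  start: mul(mul(SZ, add(SSZ, Z)), SSZ)
  [1] mul(add(add(SSZ, Z), mul(Z, add(SSZ, Z))), SSZ)
  [2] mul(add(S(add(SZ, Z)), mul(Z, add(SSZ, Z))), SSZ)
  [3] mul(S(add(add(SZ, Z), mul(Z, add(SSZ, Z)))), SSZ)
  [4] add(SSZ, mul(add(add(SZ, Z), mul(Z, add(SSZ, Z))), SSZ))
  [5] S(add(SZ, mul(add(add(SZ, Z), mul(Z, add(SSZ, Z))), SSZ)))
  [6] S(S(add(Z, mul(add(add(SZ, Z), mul(Z, add(SSZ, Z))), SSZ))))
  [7] S(S(mul(add(add(SZ, Z), mul(Z, add(SSZ, Z))), SSZ)))
  [8] S(S(mul(add(S(add(Z, Z)), mul(Z, add(SSZ, Z))), SSZ)))
  [9] S(S(mul(S(add(add(Z, Z), mul(Z, add(SSZ, Z)))), SSZ)))
  [10] S(S(add(SSZ, mul(add(add(Z, Z), mul(Z, add(SSZ, Z))), SSZ))))
  [11] S(S(S(add(SZ, mul(add(add(Z, Z), mul(Z, add(SSZ, Z))), SSZ)))))
  [12] S(S(S(S(add(Z, mul(add(add(Z, Z), mul(Z, add(SSZ, Z))), SSZ))))))
  [13] S(S(S(S(mul(add(add(Z, Z), mul(Z, add(SSZ, Z))), SSZ)))))
  [14] S(S(S(S(mul(add(Z, mul(Z, add(SSZ, Z))), SSZ)))))
  [15] S(S(S(S(mul(mul(Z, add(SSZ, Z)), SSZ)))))
  [16] S(S(S(S(mul(Z, SSZ)))))
  [17] S^4(Z)

Term B:
  start: add(add(SSSZ, Z), SZ)
  [1] add(S(add(SSZ, Z)), SZ)
  [2] S(add(add(SSZ, Z), SZ))
  [3] S(add(S(add(SZ, Z)), SZ))
  [4] S(S(add(add(SZ, Z), SZ)))
  [5] S(S(add(S(add(Z, Z)), SZ)))
  [6] S(S(S(add(add(Z, Z), SZ))))
  [7] S(S(S(add(Z, SZ))))
  [8] S^4(Z)

Answer: SAME — A ⇓ S^4(Z), B ⇓ S^4(Z)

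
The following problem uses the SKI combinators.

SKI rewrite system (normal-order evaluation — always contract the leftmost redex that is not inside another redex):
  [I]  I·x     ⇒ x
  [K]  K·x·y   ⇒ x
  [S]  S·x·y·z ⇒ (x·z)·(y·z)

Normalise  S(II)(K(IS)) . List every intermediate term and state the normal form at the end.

Answer: normal form = SI(KS)  (in 2 steps)

Derivation:
  start: S(II)(K(IS))
  [1] SI(K(IS))
  [2] SI(KS)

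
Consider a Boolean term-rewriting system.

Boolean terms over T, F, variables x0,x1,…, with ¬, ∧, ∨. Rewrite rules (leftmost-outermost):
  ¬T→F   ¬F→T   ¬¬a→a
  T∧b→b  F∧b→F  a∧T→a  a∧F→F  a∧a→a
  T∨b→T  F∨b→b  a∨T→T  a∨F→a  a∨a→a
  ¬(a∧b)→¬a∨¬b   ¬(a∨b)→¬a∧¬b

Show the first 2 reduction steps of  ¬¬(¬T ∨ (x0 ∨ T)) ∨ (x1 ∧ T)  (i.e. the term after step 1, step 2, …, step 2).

  start: ¬¬(¬T ∨ (x0 ∨ T)) ∨ (x1 ∧ T)
  →1  (¬T ∨ (x0 ∨ T)) ∨ (x1 ∧ T)
  →2  (F ∨ (x0 ∨ T)) ∨ (x1 ∧ T)

Answer: after 2 steps: (F ∨ (x0 ∨ T)) ∨ (x1 ∧ T)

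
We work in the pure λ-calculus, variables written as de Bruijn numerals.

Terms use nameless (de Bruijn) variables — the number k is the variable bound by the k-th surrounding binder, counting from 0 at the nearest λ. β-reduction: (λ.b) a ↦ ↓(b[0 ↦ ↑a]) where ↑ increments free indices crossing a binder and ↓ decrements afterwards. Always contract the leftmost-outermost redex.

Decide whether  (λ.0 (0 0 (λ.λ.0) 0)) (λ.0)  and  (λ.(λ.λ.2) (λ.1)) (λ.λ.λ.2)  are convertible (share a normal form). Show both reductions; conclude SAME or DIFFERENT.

Term A:
  start: (λ.0 (0 0 (λ.λ.0) 0)) (λ.0)
  →1  (λ.0) ((λ.0) (λ.0) (λ.λ.0) (λ.0))
  →2  (λ.0) (λ.0) (λ.λ.0) (λ.0)
  →3  (λ.0) (λ.λ.0) (λ.0)
  →4  (λ.λ.0) (λ.0)
  →5  λ.0

Term B:
  start: (λ.(λ.λ.2) (λ.1)) (λ.λ.λ.2)
  →1  (λ.λ.λ.λ.λ.2) (λ.λ.λ.λ.2)
  →2  λ.λ.λ.λ.2

Answer: DIFFERENT — A ⇓ λ.0, B ⇓ λ.λ.λ.λ.2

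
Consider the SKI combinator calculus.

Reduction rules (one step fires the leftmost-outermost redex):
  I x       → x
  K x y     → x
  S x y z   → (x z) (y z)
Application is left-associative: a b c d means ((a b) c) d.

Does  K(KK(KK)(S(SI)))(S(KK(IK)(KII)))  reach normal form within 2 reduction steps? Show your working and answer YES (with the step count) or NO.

Answer: YES — reaches normal form K(S(SI)) in 2 ≤ 2 steps

Reduction:
  start: K(KK(KK)(S(SI)))(S(KK(IK)(KII)))
  [1] KK(KK)(S(SI))
  [2] K(S(SI))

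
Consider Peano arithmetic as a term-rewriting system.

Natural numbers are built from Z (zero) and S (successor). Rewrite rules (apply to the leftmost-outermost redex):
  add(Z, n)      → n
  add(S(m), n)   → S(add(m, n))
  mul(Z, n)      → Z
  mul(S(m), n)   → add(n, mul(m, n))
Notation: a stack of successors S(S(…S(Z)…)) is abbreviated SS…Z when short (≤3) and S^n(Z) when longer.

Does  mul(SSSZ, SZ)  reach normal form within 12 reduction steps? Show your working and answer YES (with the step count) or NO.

Answer: YES — reaches normal form SSSZ in 10 ≤ 12 steps

Reduction:
  start: mul(SSSZ, SZ)
  →1  add(SZ, mul(SSZ, SZ))
  →2  S(add(Z, mul(SSZ, SZ)))
  →3  S(mul(SSZ, SZ))
  →4  S(add(SZ, mul(SZ, SZ)))
  →5  S(S(add(Z, mul(SZ, SZ))))
  →6  S(S(mul(SZ, SZ)))
  →7  S(S(add(SZ, mul(Z, SZ))))
  →8  S(S(S(add(Z, mul(Z, SZ)))))
  →9  S(S(S(mul(Z, SZ))))
  →10  SSSZ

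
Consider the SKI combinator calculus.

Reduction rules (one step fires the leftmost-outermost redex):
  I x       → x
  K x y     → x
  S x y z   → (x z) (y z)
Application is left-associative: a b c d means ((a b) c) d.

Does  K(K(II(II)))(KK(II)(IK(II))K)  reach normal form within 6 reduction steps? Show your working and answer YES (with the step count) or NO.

  start: K(K(II(II)))(KK(II)(IK(II))K)
  [1] K(II(II))
  [2] K(I(II))
  [3] K(II)
  [4] KI

Answer: YES — reaches normal form KI in 4 ≤ 6 steps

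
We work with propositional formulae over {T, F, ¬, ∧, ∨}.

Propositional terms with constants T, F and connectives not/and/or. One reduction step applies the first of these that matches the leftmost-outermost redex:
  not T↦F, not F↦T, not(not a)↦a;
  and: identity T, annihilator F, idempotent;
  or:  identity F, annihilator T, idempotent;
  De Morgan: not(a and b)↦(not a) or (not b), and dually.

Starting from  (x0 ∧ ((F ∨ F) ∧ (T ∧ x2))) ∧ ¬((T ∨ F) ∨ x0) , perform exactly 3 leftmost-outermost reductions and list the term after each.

  start: (x0 ∧ ((F ∨ F) ∧ (T ∧ x2))) ∧ ¬((T ∨ F) ∨ x0)
  step 1: (x0 ∧ (F ∧ (T ∧ x2))) ∧ ¬((T ∨ F) ∨ x0)
  step 2: (x0 ∧ F) ∧ ¬((T ∨ F) ∨ x0)
  step 3: F ∧ ¬((T ∨ F) ∨ x0)

Answer: after 3 steps: F ∧ ¬((T ∨ F) ∨ x0)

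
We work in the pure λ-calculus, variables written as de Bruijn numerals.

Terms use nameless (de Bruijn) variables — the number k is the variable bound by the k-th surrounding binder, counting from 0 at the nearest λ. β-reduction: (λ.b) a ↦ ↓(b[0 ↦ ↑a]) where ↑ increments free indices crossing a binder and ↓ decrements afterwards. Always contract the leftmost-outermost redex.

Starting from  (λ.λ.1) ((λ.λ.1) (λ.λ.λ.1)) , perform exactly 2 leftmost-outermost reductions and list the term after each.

  start: (λ.λ.1) ((λ.λ.1) (λ.λ.λ.1))
  step 1: λ.(λ.λ.1) (λ.λ.λ.1)
  step 2: λ.λ.λ.λ.λ.1

Answer: after 2 steps: λ.λ.λ.λ.λ.1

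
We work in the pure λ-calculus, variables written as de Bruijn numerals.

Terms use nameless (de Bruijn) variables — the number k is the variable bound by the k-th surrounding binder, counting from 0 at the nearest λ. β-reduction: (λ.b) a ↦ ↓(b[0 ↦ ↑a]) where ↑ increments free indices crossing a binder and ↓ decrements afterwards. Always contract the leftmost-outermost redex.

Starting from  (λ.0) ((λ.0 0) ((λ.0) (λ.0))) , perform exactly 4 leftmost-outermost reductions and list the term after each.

  start: (λ.0) ((λ.0 0) ((λ.0) (λ.0)))
  →1  (λ.0 0) ((λ.0) (λ.0))
  →2  (λ.0) (λ.0) ((λ.0) (λ.0))
  →3  (λ.0) ((λ.0) (λ.0))
  →4  (λ.0) (λ.0)

Answer: after 4 steps: (λ.0) (λ.0)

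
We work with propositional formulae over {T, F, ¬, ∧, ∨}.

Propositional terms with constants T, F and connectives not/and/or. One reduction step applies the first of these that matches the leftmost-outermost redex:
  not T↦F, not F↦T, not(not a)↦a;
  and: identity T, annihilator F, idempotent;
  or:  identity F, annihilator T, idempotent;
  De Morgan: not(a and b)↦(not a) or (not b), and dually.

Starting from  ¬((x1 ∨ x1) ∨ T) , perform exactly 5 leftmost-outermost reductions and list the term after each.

  start: ¬((x1 ∨ x1) ∨ T)
  →1  ¬(x1 ∨ x1) ∧ ¬T
  →2  (¬x1 ∧ ¬x1) ∧ ¬T
  →3  ¬x1 ∧ ¬T
  →4  ¬x1 ∧ F
  →5  F

Answer: after 5 steps: F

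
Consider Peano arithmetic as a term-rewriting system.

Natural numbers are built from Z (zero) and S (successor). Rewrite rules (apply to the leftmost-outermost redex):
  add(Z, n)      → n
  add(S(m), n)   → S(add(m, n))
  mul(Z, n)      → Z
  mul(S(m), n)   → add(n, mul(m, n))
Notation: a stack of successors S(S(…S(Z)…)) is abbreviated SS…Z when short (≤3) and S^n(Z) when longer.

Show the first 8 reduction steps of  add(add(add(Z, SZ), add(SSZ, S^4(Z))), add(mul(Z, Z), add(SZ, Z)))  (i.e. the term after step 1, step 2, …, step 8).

  start: add(add(add(Z, SZ), add(SSZ, S^4(Z))), add(mul(Z, Z), add(SZ, Z)))
  →1  add(add(SZ, add(SSZ, S^4(Z))), add(mul(Z, Z), add(SZ, Z)))
  →2  add(S(add(Z, add(SSZ, S^4(Z)))), add(mul(Z, Z), add(SZ, Z)))
  →3  S(add(add(Z, add(SSZ, S^4(Z))), add(mul(Z, Z), add(SZ, Z))))
  →4  S(add(add(SSZ, S^4(Z)), add(mul(Z, Z), add(SZ, Z))))
  →5  S(add(S(add(SZ, S^4(Z))), add(mul(Z, Z), add(SZ, Z))))
  →6  S(S(add(add(SZ, S^4(Z)), add(mul(Z, Z), add(SZ, Z)))))
  →7  S(S(add(S(add(Z, S^4(Z))), add(mul(Z, Z), add(SZ, Z)))))
  →8  S(S(S(add(add(Z, S^4(Z)), add(mul(Z, Z), add(SZ, Z))))))

Answer: after 8 steps: S(S(S(add(add(Z, S^4(Z)), add(mul(Z, Z), add(SZ, Z))))))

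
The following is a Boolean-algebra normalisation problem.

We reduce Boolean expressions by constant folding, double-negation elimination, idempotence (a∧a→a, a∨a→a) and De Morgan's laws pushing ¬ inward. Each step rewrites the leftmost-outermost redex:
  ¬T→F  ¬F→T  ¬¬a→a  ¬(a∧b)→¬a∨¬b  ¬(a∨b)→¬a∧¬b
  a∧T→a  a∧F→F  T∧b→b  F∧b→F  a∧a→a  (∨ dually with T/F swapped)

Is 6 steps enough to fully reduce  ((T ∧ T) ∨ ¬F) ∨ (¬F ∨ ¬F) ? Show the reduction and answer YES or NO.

  start: ((T ∧ T) ∨ ¬F) ∨ (¬F ∨ ¬F)
  →1  (T ∨ ¬F) ∨ (¬F ∨ ¬F)
  →2  T ∨ (¬F ∨ ¬F)
  →3  T

Answer: YES — reaches normal form T in 3 ≤ 6 steps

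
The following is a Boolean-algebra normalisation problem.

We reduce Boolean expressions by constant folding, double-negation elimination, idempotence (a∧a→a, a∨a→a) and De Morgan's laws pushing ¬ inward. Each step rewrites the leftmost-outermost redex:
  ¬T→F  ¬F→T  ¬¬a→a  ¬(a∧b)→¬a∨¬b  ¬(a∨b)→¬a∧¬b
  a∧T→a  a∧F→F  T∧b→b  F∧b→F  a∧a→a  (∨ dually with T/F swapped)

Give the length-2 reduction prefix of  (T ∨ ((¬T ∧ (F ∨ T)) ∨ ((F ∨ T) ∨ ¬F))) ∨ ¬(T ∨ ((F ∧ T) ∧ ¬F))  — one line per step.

  start: (T ∨ ((¬T ∧ (F ∨ T)) ∨ ((F ∨ T) ∨ ¬F))) ∨ ¬(T ∨ ((F ∧ T) ∧ ¬F))
  [1] T ∨ ¬(T ∨ ((F ∧ T) ∧ ¬F))
  [2] T

Answer: after 2 steps: T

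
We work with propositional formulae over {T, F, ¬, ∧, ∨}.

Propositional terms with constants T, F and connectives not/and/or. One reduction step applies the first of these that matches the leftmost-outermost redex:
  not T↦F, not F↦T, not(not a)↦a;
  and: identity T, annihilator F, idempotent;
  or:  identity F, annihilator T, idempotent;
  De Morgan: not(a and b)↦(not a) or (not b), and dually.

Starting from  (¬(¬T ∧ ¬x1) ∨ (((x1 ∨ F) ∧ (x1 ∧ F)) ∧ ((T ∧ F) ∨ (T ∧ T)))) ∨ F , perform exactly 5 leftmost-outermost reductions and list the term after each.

  start: (¬(¬T ∧ ¬x1) ∨ (((x1 ∨ F) ∧ (x1 ∧ F)) ∧ ((T ∧ F) ∨ (T ∧ T)))) ∨ F
  [1] ¬(¬T ∧ ¬x1) ∨ (((x1 ∨ F) ∧ (x1 ∧ F)) ∧ ((T ∧ F) ∨ (T ∧ T)))
  [2] (¬¬T ∨ ¬¬x1) ∨ (((x1 ∨ F) ∧ (x1 ∧ F)) ∧ ((T ∧ F) ∨ (T ∧ T)))
  [3] (T ∨ ¬¬x1) ∨ (((x1 ∨ F) ∧ (x1 ∧ F)) ∧ ((T ∧ F) ∨ (T ∧ T)))
  [4] T ∨ (((x1 ∨ F) ∧ (x1 ∧ F)) ∧ ((T ∧ F) ∨ (T ∧ T)))
  [5] T

Answer: after 5 steps: T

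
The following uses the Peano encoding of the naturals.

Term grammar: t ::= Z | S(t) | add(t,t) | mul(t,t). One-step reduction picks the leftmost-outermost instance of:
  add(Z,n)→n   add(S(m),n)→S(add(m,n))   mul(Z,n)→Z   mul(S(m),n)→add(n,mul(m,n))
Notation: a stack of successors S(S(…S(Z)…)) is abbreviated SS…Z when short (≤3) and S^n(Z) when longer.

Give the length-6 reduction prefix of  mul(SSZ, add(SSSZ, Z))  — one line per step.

Answer: after 6 steps: S(S(add(S(add(Z, Z)), mul(SZ, add(SSSZ, Z)))))

Derivation:
  start: mul(SSZ, add(SSSZ, Z))
  →1  add(add(SSSZ, Z), mul(SZ, add(SSSZ, Z)))
  →2  add(S(add(SSZ, Z)), mul(SZ, add(SSSZ, Z)))
  →3  S(add(add(SSZ, Z), mul(SZ, add(SSSZ, Z))))
  →4  S(add(S(add(SZ, Z)), mul(SZ, add(SSSZ, Z))))
  →5  S(S(add(add(SZ, Z), mul(SZ, add(SSSZ, Z)))))
  →6  S(S(add(S(add(Z, Z)), mul(SZ, add(SSSZ, Z)))))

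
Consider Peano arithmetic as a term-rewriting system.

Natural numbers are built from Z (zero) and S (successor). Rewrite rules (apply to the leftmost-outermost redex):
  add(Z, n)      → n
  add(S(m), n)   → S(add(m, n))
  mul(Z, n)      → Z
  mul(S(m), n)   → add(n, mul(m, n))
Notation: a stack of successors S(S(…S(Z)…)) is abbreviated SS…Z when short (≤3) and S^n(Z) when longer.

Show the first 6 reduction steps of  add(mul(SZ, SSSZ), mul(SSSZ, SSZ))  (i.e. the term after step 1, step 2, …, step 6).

Answer: after 6 steps: S(S(add(S(add(Z, mul(Z, SSSZ))), mul(SSSZ, SSZ))))

Reduction:
  start: add(mul(SZ, SSSZ), mul(SSSZ, SSZ))
  [1] add(add(SSSZ, mul(Z, SSSZ)), mul(SSSZ, SSZ))
  [2] add(S(add(SSZ, mul(Z, SSSZ))), mul(SSSZ, SSZ))
  [3] S(add(add(SSZ, mul(Z, SSSZ)), mul(SSSZ, SSZ)))
  [4] S(add(S(add(SZ, mul(Z, SSSZ))), mul(SSSZ, SSZ)))
  [5] S(S(add(add(SZ, mul(Z, SSSZ)), mul(SSSZ, SSZ))))
  [6] S(S(add(S(add(Z, mul(Z, SSSZ))), mul(SSSZ, SSZ))))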